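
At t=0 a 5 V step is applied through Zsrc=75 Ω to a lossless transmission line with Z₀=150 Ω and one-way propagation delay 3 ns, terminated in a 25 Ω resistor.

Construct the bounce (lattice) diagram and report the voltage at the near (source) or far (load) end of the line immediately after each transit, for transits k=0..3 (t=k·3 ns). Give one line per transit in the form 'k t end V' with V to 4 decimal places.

0 0 source 3.3333
1 3 load 0.9524
2 6 source 1.7460
3 9 load 1.1791

Γ_L=-0.714286, Γ_S=-0.333333; launch V₁=5·150/225=3.333333
k=0 src: V=3.3333
k=1 load: inc=3.333333, refl=3.333333·-0.714286=-2.3810; V=0.000000+3.333333+-2.380952=0.9524
k=2 src: inc=-2.380952, refl=-2.380952·-0.333333=0.7937; V=3.333333+-2.380952+0.793651=1.7460
k=3 load: inc=0.793651, refl=0.793651·-0.714286=-0.5669; V=0.952381+0.793651+-0.566893=1.1791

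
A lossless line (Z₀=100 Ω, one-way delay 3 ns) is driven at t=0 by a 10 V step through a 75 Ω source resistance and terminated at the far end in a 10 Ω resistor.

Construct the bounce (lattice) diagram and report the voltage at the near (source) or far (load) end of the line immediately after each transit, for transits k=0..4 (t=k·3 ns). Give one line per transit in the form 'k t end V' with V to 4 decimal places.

Γ_L=-0.818182, Γ_S=-0.142857; launch V₁=10·100/175=5.714286
k=0 src: V=5.7143
k=1 load: inc=5.714286, refl=5.714286·-0.818182=-4.6753; V=0.000000+5.714286+-4.675325=1.0390
k=2 src: inc=-4.675325, refl=-4.675325·-0.142857=0.6679; V=5.714286+-4.675325+0.667904=1.7069
k=3 load: inc=0.667904, refl=0.667904·-0.818182=-0.5465; V=1.038961+0.667904+-0.546467=1.1604
k=4 src: inc=-0.546467, refl=-0.546467·-0.142857=0.0781; V=1.706865+-0.546467+0.078067=1.2385

0 0 source 5.7143
1 3 load 1.0390
2 6 source 1.7069
3 9 load 1.1604
4 12 source 1.2385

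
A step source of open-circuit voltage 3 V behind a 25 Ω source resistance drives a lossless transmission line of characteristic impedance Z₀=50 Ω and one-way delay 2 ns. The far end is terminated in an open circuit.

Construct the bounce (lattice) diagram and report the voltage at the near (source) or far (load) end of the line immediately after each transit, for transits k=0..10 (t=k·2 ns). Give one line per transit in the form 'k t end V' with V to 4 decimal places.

0 0 source 2.0000
1 2 load 4.0000
2 4 source 3.3333
3 6 load 2.6667
4 8 source 2.8889
5 10 load 3.1111
6 12 source 3.0370
7 14 load 2.9630
8 16 source 2.9877
9 18 load 3.0123
10 20 source 3.0041

Γ_L=1.000000, Γ_S=-0.333333; launch V₁=3·50/75=2.000000
k=0 src: V=2.0000
k=1 load: inc=2.000000, refl=2.000000·1.000000=2.0000; V=0.000000+2.000000+2.000000=4.0000
k=2 src: inc=2.000000, refl=2.000000·-0.333333=-0.6667; V=2.000000+2.000000+-0.666667=3.3333
k=3 load: inc=-0.666667, refl=-0.666667·1.000000=-0.6667; V=4.000000+-0.666667+-0.666667=2.6667
k=4 src: inc=-0.666667, refl=-0.666667·-0.333333=0.2222; V=3.333333+-0.666667+0.222222=2.8889
k=5 load: inc=0.222222, refl=0.222222·1.000000=0.2222; V=2.666667+0.222222+0.222222=3.1111
k=6 src: inc=0.222222, refl=0.222222·-0.333333=-0.0741; V=2.888889+0.222222+-0.074074=3.0370
k=7 load: inc=-0.074074, refl=-0.074074·1.000000=-0.0741; V=3.111111+-0.074074+-0.074074=2.9630
k=8 src: inc=-0.074074, refl=-0.074074·-0.333333=0.0247; V=3.037037+-0.074074+0.024691=2.9877
k=9 load: inc=0.024691, refl=0.024691·1.000000=0.0247; V=2.962963+0.024691+0.024691=3.0123
k=10 src: inc=0.024691, refl=0.024691·-0.333333=-0.0082; V=2.987654+0.024691+-0.008230=3.0041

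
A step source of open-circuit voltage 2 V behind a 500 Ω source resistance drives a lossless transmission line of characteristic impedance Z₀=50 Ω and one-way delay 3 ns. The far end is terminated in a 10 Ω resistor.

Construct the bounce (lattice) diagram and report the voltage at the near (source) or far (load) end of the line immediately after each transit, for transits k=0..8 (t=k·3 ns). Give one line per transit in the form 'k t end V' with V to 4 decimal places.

0 0 source 0.1818
1 3 load 0.0606
2 6 source -0.0386
3 9 load 0.0275
4 12 source 0.0816
5 15 load 0.0456
6 18 source 0.0161
7 21 load 0.0357
8 24 source 0.0518

Γ_L=-0.666667, Γ_S=0.818182; launch V₁=2·50/550=0.181818
k=0 src: V=0.1818
k=1 load: inc=0.181818, refl=0.181818·-0.666667=-0.1212; V=0.000000+0.181818+-0.121212=0.0606
k=2 src: inc=-0.121212, refl=-0.121212·0.818182=-0.0992; V=0.181818+-0.121212+-0.099174=-0.0386
k=3 load: inc=-0.099174, refl=-0.099174·-0.666667=0.0661; V=0.060606+-0.099174+0.066116=0.0275
k=4 src: inc=0.066116, refl=0.066116·0.818182=0.0541; V=-0.038567+0.066116+0.054095=0.0816
k=5 load: inc=0.054095, refl=0.054095·-0.666667=-0.0361; V=0.027548+0.054095+-0.036063=0.0456
k=6 src: inc=-0.036063, refl=-0.036063·0.818182=-0.0295; V=0.081643+-0.036063+-0.029506=0.0161
k=7 load: inc=-0.029506, refl=-0.029506·-0.666667=0.0197; V=0.045580+-0.029506+0.019671=0.0357
k=8 src: inc=0.019671, refl=0.019671·0.818182=0.0161; V=0.016074+0.019671+0.016094=0.0518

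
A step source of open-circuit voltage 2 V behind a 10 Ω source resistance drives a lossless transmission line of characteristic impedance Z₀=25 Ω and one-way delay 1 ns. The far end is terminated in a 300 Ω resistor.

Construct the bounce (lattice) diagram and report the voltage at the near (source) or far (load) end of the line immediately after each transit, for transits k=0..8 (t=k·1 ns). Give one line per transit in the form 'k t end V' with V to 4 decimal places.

0 0 source 1.4286
1 1 load 2.6374
2 2 source 2.1193
3 3 load 1.6810
4 4 source 1.8688
5 5 load 2.0278
6 6 source 1.9597
7 7 load 1.9020
8 8 source 1.9267

Γ_L=0.846154, Γ_S=-0.428571; launch V₁=2·25/35=1.428571
k=0 src: V=1.4286
k=1 load: inc=1.428571, refl=1.428571·0.846154=1.2088; V=0.000000+1.428571+1.208791=2.6374
k=2 src: inc=1.208791, refl=1.208791·-0.428571=-0.5181; V=1.428571+1.208791+-0.518053=2.1193
k=3 load: inc=-0.518053, refl=-0.518053·0.846154=-0.4384; V=2.637363+-0.518053+-0.438353=1.6810
k=4 src: inc=-0.438353, refl=-0.438353·-0.428571=0.1879; V=2.119309+-0.438353+0.187866=1.8688
k=5 load: inc=0.187866, refl=0.187866·0.846154=0.1590; V=1.680956+0.187866+0.158963=2.0278
k=6 src: inc=0.158963, refl=0.158963·-0.428571=-0.0681; V=1.868822+0.158963+-0.068127=1.9597
k=7 load: inc=-0.068127, refl=-0.068127·0.846154=-0.0576; V=2.027785+-0.068127+-0.057646=1.9020
k=8 src: inc=-0.057646, refl=-0.057646·-0.428571=0.0247; V=1.959658+-0.057646+0.024705=1.9267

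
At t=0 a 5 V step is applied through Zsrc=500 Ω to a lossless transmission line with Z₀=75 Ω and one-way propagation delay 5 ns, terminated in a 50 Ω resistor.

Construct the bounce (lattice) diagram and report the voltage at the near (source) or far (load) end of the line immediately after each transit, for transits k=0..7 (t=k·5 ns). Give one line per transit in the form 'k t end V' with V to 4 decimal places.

Γ_L=-0.200000, Γ_S=0.739130; launch V₁=5·75/575=0.652174
k=0 src: V=0.6522
k=1 load: inc=0.652174, refl=0.652174·-0.200000=-0.1304; V=0.000000+0.652174+-0.130435=0.5217
k=2 src: inc=-0.130435, refl=-0.130435·0.739130=-0.0964; V=0.652174+-0.130435+-0.096408=0.4253
k=3 load: inc=-0.096408, refl=-0.096408·-0.200000=0.0193; V=0.521739+-0.096408+0.019282=0.4446
k=4 src: inc=0.019282, refl=0.019282·0.739130=0.0143; V=0.425331+0.019282+0.014252=0.4589
k=5 load: inc=0.014252, refl=0.014252·-0.200000=-0.0029; V=0.444612+0.014252+-0.002850=0.4560
k=6 src: inc=-0.002850, refl=-0.002850·0.739130=-0.0021; V=0.458864+-0.002850+-0.002107=0.4539
k=7 load: inc=-0.002107, refl=-0.002107·-0.200000=0.0004; V=0.456014+-0.002107+0.000421=0.4543

0 0 source 0.6522
1 5 load 0.5217
2 10 source 0.4253
3 15 load 0.4446
4 20 source 0.4589
5 25 load 0.4560
6 30 source 0.4539
7 35 load 0.4543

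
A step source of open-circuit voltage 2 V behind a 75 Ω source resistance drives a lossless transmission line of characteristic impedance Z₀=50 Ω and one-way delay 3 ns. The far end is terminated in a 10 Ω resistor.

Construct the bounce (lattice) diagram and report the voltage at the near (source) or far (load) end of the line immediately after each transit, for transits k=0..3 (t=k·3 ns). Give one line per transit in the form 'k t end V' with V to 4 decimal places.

Γ_L=-0.666667, Γ_S=0.200000; launch V₁=2·50/125=0.800000
k=0 src: V=0.8000
k=1 load: inc=0.800000, refl=0.800000·-0.666667=-0.5333; V=0.000000+0.800000+-0.533333=0.2667
k=2 src: inc=-0.533333, refl=-0.533333·0.200000=-0.1067; V=0.800000+-0.533333+-0.106667=0.1600
k=3 load: inc=-0.106667, refl=-0.106667·-0.666667=0.0711; V=0.266667+-0.106667+0.071111=0.2311

0 0 source 0.8000
1 3 load 0.2667
2 6 source 0.1600
3 9 load 0.2311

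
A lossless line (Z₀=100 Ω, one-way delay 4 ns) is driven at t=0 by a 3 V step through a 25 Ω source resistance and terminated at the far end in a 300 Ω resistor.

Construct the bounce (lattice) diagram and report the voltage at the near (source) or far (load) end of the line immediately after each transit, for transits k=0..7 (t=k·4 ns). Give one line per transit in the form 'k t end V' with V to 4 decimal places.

0 0 source 2.4000
1 4 load 3.6000
2 8 source 2.8800
3 12 load 2.5200
4 16 source 2.7360
5 20 load 2.8440
6 24 source 2.7792
7 28 load 2.7468

Γ_L=0.500000, Γ_S=-0.600000; launch V₁=3·100/125=2.400000
k=0 src: V=2.4000
k=1 load: inc=2.400000, refl=2.400000·0.500000=1.2000; V=0.000000+2.400000+1.200000=3.6000
k=2 src: inc=1.200000, refl=1.200000·-0.600000=-0.7200; V=2.400000+1.200000+-0.720000=2.8800
k=3 load: inc=-0.720000, refl=-0.720000·0.500000=-0.3600; V=3.600000+-0.720000+-0.360000=2.5200
k=4 src: inc=-0.360000, refl=-0.360000·-0.600000=0.2160; V=2.880000+-0.360000+0.216000=2.7360
k=5 load: inc=0.216000, refl=0.216000·0.500000=0.1080; V=2.520000+0.216000+0.108000=2.8440
k=6 src: inc=0.108000, refl=0.108000·-0.600000=-0.0648; V=2.736000+0.108000+-0.064800=2.7792
k=7 load: inc=-0.064800, refl=-0.064800·0.500000=-0.0324; V=2.844000+-0.064800+-0.032400=2.7468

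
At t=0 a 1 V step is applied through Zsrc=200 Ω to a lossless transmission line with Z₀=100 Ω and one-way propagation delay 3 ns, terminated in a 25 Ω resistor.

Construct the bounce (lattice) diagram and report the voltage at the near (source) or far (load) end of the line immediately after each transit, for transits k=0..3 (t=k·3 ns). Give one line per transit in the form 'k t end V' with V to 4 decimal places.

Γ_L=-0.600000, Γ_S=0.333333; launch V₁=1·100/300=0.333333
k=0 src: V=0.3333
k=1 load: inc=0.333333, refl=0.333333·-0.600000=-0.2000; V=0.000000+0.333333+-0.200000=0.1333
k=2 src: inc=-0.200000, refl=-0.200000·0.333333=-0.0667; V=0.333333+-0.200000+-0.066667=0.0667
k=3 load: inc=-0.066667, refl=-0.066667·-0.600000=0.0400; V=0.133333+-0.066667+0.040000=0.1067

0 0 source 0.3333
1 3 load 0.1333
2 6 source 0.0667
3 9 load 0.1067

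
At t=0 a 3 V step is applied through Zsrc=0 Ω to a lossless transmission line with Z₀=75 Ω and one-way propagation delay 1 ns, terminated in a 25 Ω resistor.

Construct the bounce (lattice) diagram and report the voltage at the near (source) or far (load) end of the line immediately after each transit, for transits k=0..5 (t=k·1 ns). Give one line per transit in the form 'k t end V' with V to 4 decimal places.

0 0 source 3.0000
1 1 load 1.5000
2 2 source 3.0000
3 3 load 2.2500
4 4 source 3.0000
5 5 load 2.6250

Γ_L=-0.500000, Γ_S=-1.000000; launch V₁=3·75/75=3.000000
k=0 src: V=3.0000
k=1 load: inc=3.000000, refl=3.000000·-0.500000=-1.5000; V=0.000000+3.000000+-1.500000=1.5000
k=2 src: inc=-1.500000, refl=-1.500000·-1.000000=1.5000; V=3.000000+-1.500000+1.500000=3.0000
k=3 load: inc=1.500000, refl=1.500000·-0.500000=-0.7500; V=1.500000+1.500000+-0.750000=2.2500
k=4 src: inc=-0.750000, refl=-0.750000·-1.000000=0.7500; V=3.000000+-0.750000+0.750000=3.0000
k=5 load: inc=0.750000, refl=0.750000·-0.500000=-0.3750; V=2.250000+0.750000+-0.375000=2.6250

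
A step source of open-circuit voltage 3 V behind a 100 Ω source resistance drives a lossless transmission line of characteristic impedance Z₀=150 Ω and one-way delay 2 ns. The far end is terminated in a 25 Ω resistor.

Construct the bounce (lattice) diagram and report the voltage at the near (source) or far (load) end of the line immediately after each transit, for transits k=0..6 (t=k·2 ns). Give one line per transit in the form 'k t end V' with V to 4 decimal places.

0 0 source 1.8000
1 2 load 0.5143
2 4 source 0.7714
3 6 load 0.5878
4 8 source 0.6245
5 10 load 0.5983
6 12 source 0.6035

Γ_L=-0.714286, Γ_S=-0.200000; launch V₁=3·150/250=1.800000
k=0 src: V=1.8000
k=1 load: inc=1.800000, refl=1.800000·-0.714286=-1.2857; V=0.000000+1.800000+-1.285714=0.5143
k=2 src: inc=-1.285714, refl=-1.285714·-0.200000=0.2571; V=1.800000+-1.285714+0.257143=0.7714
k=3 load: inc=0.257143, refl=0.257143·-0.714286=-0.1837; V=0.514286+0.257143+-0.183673=0.5878
k=4 src: inc=-0.183673, refl=-0.183673·-0.200000=0.0367; V=0.771429+-0.183673+0.036735=0.6245
k=5 load: inc=0.036735, refl=0.036735·-0.714286=-0.0262; V=0.587755+0.036735+-0.026239=0.5983
k=6 src: inc=-0.026239, refl=-0.026239·-0.200000=0.0052; V=0.624490+-0.026239+0.005248=0.6035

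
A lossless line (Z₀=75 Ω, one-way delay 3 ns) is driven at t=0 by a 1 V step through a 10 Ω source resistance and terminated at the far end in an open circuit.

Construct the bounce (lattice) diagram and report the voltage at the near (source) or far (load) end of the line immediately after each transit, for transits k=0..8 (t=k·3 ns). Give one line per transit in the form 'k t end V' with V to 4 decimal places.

Γ_L=1.000000, Γ_S=-0.764706; launch V₁=1·75/85=0.882353
k=0 src: V=0.8824
k=1 load: inc=0.882353, refl=0.882353·1.000000=0.8824; V=0.000000+0.882353+0.882353=1.7647
k=2 src: inc=0.882353, refl=0.882353·-0.764706=-0.6747; V=0.882353+0.882353+-0.674740=1.0900
k=3 load: inc=-0.674740, refl=-0.674740·1.000000=-0.6747; V=1.764706+-0.674740+-0.674740=0.4152
k=4 src: inc=-0.674740, refl=-0.674740·-0.764706=0.5160; V=1.089965+-0.674740+0.515978=0.9312
k=5 load: inc=0.515978, refl=0.515978·1.000000=0.5160; V=0.415225+0.515978+0.515978=1.4472
k=6 src: inc=0.515978, refl=0.515978·-0.764706=-0.3946; V=0.931203+0.515978+-0.394571=1.0526
k=7 load: inc=-0.394571, refl=-0.394571·1.000000=-0.3946; V=1.447181+-0.394571+-0.394571=0.6580
k=8 src: inc=-0.394571, refl=-0.394571·-0.764706=0.3017; V=1.052610+-0.394571+0.301731=0.9598

0 0 source 0.8824
1 3 load 1.7647
2 6 source 1.0900
3 9 load 0.4152
4 12 source 0.9312
5 15 load 1.4472
6 18 source 1.0526
7 21 load 0.6580
8 24 source 0.9598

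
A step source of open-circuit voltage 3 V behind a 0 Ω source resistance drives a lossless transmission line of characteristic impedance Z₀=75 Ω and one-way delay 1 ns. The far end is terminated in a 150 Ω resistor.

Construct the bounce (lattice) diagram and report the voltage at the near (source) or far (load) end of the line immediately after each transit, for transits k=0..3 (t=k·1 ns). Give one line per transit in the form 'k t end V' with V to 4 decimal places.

0 0 source 3.0000
1 1 load 4.0000
2 2 source 3.0000
3 3 load 2.6667

Γ_L=0.333333, Γ_S=-1.000000; launch V₁=3·75/75=3.000000
k=0 src: V=3.0000
k=1 load: inc=3.000000, refl=3.000000·0.333333=1.0000; V=0.000000+3.000000+1.000000=4.0000
k=2 src: inc=1.000000, refl=1.000000·-1.000000=-1.0000; V=3.000000+1.000000+-1.000000=3.0000
k=3 load: inc=-1.000000, refl=-1.000000·0.333333=-0.3333; V=4.000000+-1.000000+-0.333333=2.6667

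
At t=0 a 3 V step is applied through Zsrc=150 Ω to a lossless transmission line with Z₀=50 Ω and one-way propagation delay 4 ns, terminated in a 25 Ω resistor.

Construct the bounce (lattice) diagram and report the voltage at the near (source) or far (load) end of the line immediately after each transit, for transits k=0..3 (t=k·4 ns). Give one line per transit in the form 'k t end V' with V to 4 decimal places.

Γ_L=-0.333333, Γ_S=0.500000; launch V₁=3·50/200=0.750000
k=0 src: V=0.7500
k=1 load: inc=0.750000, refl=0.750000·-0.333333=-0.2500; V=0.000000+0.750000+-0.250000=0.5000
k=2 src: inc=-0.250000, refl=-0.250000·0.500000=-0.1250; V=0.750000+-0.250000+-0.125000=0.3750
k=3 load: inc=-0.125000, refl=-0.125000·-0.333333=0.0417; V=0.500000+-0.125000+0.041667=0.4167

0 0 source 0.7500
1 4 load 0.5000
2 8 source 0.3750
3 12 load 0.4167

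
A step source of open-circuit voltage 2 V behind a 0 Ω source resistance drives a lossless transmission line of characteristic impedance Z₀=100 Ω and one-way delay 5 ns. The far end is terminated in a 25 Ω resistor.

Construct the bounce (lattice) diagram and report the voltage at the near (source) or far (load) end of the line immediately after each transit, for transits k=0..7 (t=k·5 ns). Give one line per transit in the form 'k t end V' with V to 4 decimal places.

0 0 source 2.0000
1 5 load 0.8000
2 10 source 2.0000
3 15 load 1.2800
4 20 source 2.0000
5 25 load 1.5680
6 30 source 2.0000
7 35 load 1.7408

Γ_L=-0.600000, Γ_S=-1.000000; launch V₁=2·100/100=2.000000
k=0 src: V=2.0000
k=1 load: inc=2.000000, refl=2.000000·-0.600000=-1.2000; V=0.000000+2.000000+-1.200000=0.8000
k=2 src: inc=-1.200000, refl=-1.200000·-1.000000=1.2000; V=2.000000+-1.200000+1.200000=2.0000
k=3 load: inc=1.200000, refl=1.200000·-0.600000=-0.7200; V=0.800000+1.200000+-0.720000=1.2800
k=4 src: inc=-0.720000, refl=-0.720000·-1.000000=0.7200; V=2.000000+-0.720000+0.720000=2.0000
k=5 load: inc=0.720000, refl=0.720000·-0.600000=-0.4320; V=1.280000+0.720000+-0.432000=1.5680
k=6 src: inc=-0.432000, refl=-0.432000·-1.000000=0.4320; V=2.000000+-0.432000+0.432000=2.0000
k=7 load: inc=0.432000, refl=0.432000·-0.600000=-0.2592; V=1.568000+0.432000+-0.259200=1.7408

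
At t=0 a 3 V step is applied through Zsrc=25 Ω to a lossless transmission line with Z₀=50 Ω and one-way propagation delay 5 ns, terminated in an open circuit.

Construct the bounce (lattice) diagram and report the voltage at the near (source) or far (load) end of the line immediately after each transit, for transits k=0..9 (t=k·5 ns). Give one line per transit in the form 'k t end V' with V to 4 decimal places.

Γ_L=1.000000, Γ_S=-0.333333; launch V₁=3·50/75=2.000000
k=0 src: V=2.0000
k=1 load: inc=2.000000, refl=2.000000·1.000000=2.0000; V=0.000000+2.000000+2.000000=4.0000
k=2 src: inc=2.000000, refl=2.000000·-0.333333=-0.6667; V=2.000000+2.000000+-0.666667=3.3333
k=3 load: inc=-0.666667, refl=-0.666667·1.000000=-0.6667; V=4.000000+-0.666667+-0.666667=2.6667
k=4 src: inc=-0.666667, refl=-0.666667·-0.333333=0.2222; V=3.333333+-0.666667+0.222222=2.8889
k=5 load: inc=0.222222, refl=0.222222·1.000000=0.2222; V=2.666667+0.222222+0.222222=3.1111
k=6 src: inc=0.222222, refl=0.222222·-0.333333=-0.0741; V=2.888889+0.222222+-0.074074=3.0370
k=7 load: inc=-0.074074, refl=-0.074074·1.000000=-0.0741; V=3.111111+-0.074074+-0.074074=2.9630
k=8 src: inc=-0.074074, refl=-0.074074·-0.333333=0.0247; V=3.037037+-0.074074+0.024691=2.9877
k=9 load: inc=0.024691, refl=0.024691·1.000000=0.0247; V=2.962963+0.024691+0.024691=3.0123

0 0 source 2.0000
1 5 load 4.0000
2 10 source 3.3333
3 15 load 2.6667
4 20 source 2.8889
5 25 load 3.1111
6 30 source 3.0370
7 35 load 2.9630
8 40 source 2.9877
9 45 load 3.0123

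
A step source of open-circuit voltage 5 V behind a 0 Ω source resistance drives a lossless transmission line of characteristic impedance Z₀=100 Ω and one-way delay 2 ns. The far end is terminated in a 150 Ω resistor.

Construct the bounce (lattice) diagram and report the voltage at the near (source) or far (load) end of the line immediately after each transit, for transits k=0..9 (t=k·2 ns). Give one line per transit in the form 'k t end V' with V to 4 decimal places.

0 0 source 5.0000
1 2 load 6.0000
2 4 source 5.0000
3 6 load 4.8000
4 8 source 5.0000
5 10 load 5.0400
6 12 source 5.0000
7 14 load 4.9920
8 16 source 5.0000
9 18 load 5.0016

Γ_L=0.200000, Γ_S=-1.000000; launch V₁=5·100/100=5.000000
k=0 src: V=5.0000
k=1 load: inc=5.000000, refl=5.000000·0.200000=1.0000; V=0.000000+5.000000+1.000000=6.0000
k=2 src: inc=1.000000, refl=1.000000·-1.000000=-1.0000; V=5.000000+1.000000+-1.000000=5.0000
k=3 load: inc=-1.000000, refl=-1.000000·0.200000=-0.2000; V=6.000000+-1.000000+-0.200000=4.8000
k=4 src: inc=-0.200000, refl=-0.200000·-1.000000=0.2000; V=5.000000+-0.200000+0.200000=5.0000
k=5 load: inc=0.200000, refl=0.200000·0.200000=0.0400; V=4.800000+0.200000+0.040000=5.0400
k=6 src: inc=0.040000, refl=0.040000·-1.000000=-0.0400; V=5.000000+0.040000+-0.040000=5.0000
k=7 load: inc=-0.040000, refl=-0.040000·0.200000=-0.0080; V=5.040000+-0.040000+-0.008000=4.9920
k=8 src: inc=-0.008000, refl=-0.008000·-1.000000=0.0080; V=5.000000+-0.008000+0.008000=5.0000
k=9 load: inc=0.008000, refl=0.008000·0.200000=0.0016; V=4.992000+0.008000+0.001600=5.0016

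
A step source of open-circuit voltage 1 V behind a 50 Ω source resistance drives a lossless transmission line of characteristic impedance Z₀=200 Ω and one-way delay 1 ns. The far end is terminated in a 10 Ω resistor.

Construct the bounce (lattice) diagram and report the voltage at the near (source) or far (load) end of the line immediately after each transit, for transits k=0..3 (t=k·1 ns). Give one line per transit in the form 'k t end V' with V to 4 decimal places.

0 0 source 0.8000
1 1 load 0.0762
2 2 source 0.5105
3 3 load 0.1176

Γ_L=-0.904762, Γ_S=-0.600000; launch V₁=1·200/250=0.800000
k=0 src: V=0.8000
k=1 load: inc=0.800000, refl=0.800000·-0.904762=-0.7238; V=0.000000+0.800000+-0.723810=0.0762
k=2 src: inc=-0.723810, refl=-0.723810·-0.600000=0.4343; V=0.800000+-0.723810+0.434286=0.5105
k=3 load: inc=0.434286, refl=0.434286·-0.904762=-0.3929; V=0.076190+0.434286+-0.392925=0.1176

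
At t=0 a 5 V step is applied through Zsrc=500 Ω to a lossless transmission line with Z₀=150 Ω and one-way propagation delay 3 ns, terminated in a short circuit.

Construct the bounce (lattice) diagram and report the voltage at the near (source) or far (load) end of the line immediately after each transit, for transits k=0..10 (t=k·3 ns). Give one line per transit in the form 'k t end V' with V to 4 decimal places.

Γ_L=-1.000000, Γ_S=0.538462; launch V₁=5·150/650=1.153846
k=0 src: V=1.1538
k=1 load: inc=1.153846, refl=1.153846·-1.000000=-1.1538; V=0.000000+1.153846+-1.153846=0.0000
k=2 src: inc=-1.153846, refl=-1.153846·0.538462=-0.6213; V=1.153846+-1.153846+-0.621302=-0.6213
k=3 load: inc=-0.621302, refl=-0.621302·-1.000000=0.6213; V=0.000000+-0.621302+0.621302=0.0000
k=4 src: inc=0.621302, refl=0.621302·0.538462=0.3345; V=-0.621302+0.621302+0.334547=0.3345
k=5 load: inc=0.334547, refl=0.334547·-1.000000=-0.3345; V=0.000000+0.334547+-0.334547=0.0000
k=6 src: inc=-0.334547, refl=-0.334547·0.538462=-0.1801; V=0.334547+-0.334547+-0.180141=-0.1801
k=7 load: inc=-0.180141, refl=-0.180141·-1.000000=0.1801; V=0.000000+-0.180141+0.180141=0.0000
k=8 src: inc=0.180141, refl=0.180141·0.538462=0.0970; V=-0.180141+0.180141+0.096999=0.0970
k=9 load: inc=0.096999, refl=0.096999·-1.000000=-0.0970; V=0.000000+0.096999+-0.096999=0.0000
k=10 src: inc=-0.096999, refl=-0.096999·0.538462=-0.0522; V=0.096999+-0.096999+-0.052230=-0.0522

0 0 source 1.1538
1 3 load 0.0000
2 6 source -0.6213
3 9 load 0.0000
4 12 source 0.3345
5 15 load 0.0000
6 18 source -0.1801
7 21 load 0.0000
8 24 source 0.0970
9 27 load 0.0000
10 30 source -0.0522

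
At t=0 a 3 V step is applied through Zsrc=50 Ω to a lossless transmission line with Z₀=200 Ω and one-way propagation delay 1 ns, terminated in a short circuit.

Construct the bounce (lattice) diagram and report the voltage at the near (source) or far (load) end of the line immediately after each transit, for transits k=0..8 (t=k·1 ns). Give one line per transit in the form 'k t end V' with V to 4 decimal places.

0 0 source 2.4000
1 1 load 0.0000
2 2 source 1.4400
3 3 load 0.0000
4 4 source 0.8640
5 5 load 0.0000
6 6 source 0.5184
7 7 load 0.0000
8 8 source 0.3110

Γ_L=-1.000000, Γ_S=-0.600000; launch V₁=3·200/250=2.400000
k=0 src: V=2.4000
k=1 load: inc=2.400000, refl=2.400000·-1.000000=-2.4000; V=0.000000+2.400000+-2.400000=0.0000
k=2 src: inc=-2.400000, refl=-2.400000·-0.600000=1.4400; V=2.400000+-2.400000+1.440000=1.4400
k=3 load: inc=1.440000, refl=1.440000·-1.000000=-1.4400; V=0.000000+1.440000+-1.440000=0.0000
k=4 src: inc=-1.440000, refl=-1.440000·-0.600000=0.8640; V=1.440000+-1.440000+0.864000=0.8640
k=5 load: inc=0.864000, refl=0.864000·-1.000000=-0.8640; V=0.000000+0.864000+-0.864000=0.0000
k=6 src: inc=-0.864000, refl=-0.864000·-0.600000=0.5184; V=0.864000+-0.864000+0.518400=0.5184
k=7 load: inc=0.518400, refl=0.518400·-1.000000=-0.5184; V=0.000000+0.518400+-0.518400=0.0000
k=8 src: inc=-0.518400, refl=-0.518400·-0.600000=0.3110; V=0.518400+-0.518400+0.311040=0.3110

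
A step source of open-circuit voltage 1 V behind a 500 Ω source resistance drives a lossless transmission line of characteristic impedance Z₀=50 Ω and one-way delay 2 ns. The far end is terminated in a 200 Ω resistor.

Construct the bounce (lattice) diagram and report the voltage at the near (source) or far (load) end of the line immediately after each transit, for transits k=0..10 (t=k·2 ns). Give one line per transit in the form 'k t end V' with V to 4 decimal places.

Γ_L=0.600000, Γ_S=0.818182; launch V₁=1·50/550=0.090909
k=0 src: V=0.0909
k=1 load: inc=0.090909, refl=0.090909·0.600000=0.0545; V=0.000000+0.090909+0.054545=0.1455
k=2 src: inc=0.054545, refl=0.054545·0.818182=0.0446; V=0.090909+0.054545+0.044628=0.1901
k=3 load: inc=0.044628, refl=0.044628·0.600000=0.0268; V=0.145455+0.044628+0.026777=0.2169
k=4 src: inc=0.026777, refl=0.026777·0.818182=0.0219; V=0.190083+0.026777+0.021908=0.2388
k=5 load: inc=0.021908, refl=0.021908·0.600000=0.0131; V=0.216860+0.021908+0.013145=0.2519
k=6 src: inc=0.013145, refl=0.013145·0.818182=0.0108; V=0.238768+0.013145+0.010755=0.2627
k=7 load: inc=0.010755, refl=0.010755·0.600000=0.0065; V=0.251913+0.010755+0.006453=0.2691
k=8 src: inc=0.006453, refl=0.006453·0.818182=0.0053; V=0.262668+0.006453+0.005280=0.2744
k=9 load: inc=0.005280, refl=0.005280·0.600000=0.0032; V=0.269121+0.005280+0.003168=0.2776
k=10 src: inc=0.003168, refl=0.003168·0.818182=0.0026; V=0.274401+0.003168+0.002592=0.2802

0 0 source 0.0909
1 2 load 0.1455
2 4 source 0.1901
3 6 load 0.2169
4 8 source 0.2388
5 10 load 0.2519
6 12 source 0.2627
7 14 load 0.2691
8 16 source 0.2744
9 18 load 0.2776
10 20 source 0.2802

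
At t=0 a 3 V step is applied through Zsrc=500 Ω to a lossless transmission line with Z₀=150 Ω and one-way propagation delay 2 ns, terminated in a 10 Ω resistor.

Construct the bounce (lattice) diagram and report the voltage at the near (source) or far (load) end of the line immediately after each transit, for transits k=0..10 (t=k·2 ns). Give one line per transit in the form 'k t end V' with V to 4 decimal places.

Γ_L=-0.875000, Γ_S=0.538462; launch V₁=3·150/650=0.692308
k=0 src: V=0.6923
k=1 load: inc=0.692308, refl=0.692308·-0.875000=-0.6058; V=0.000000+0.692308+-0.605769=0.0865
k=2 src: inc=-0.605769, refl=-0.605769·0.538462=-0.3262; V=0.692308+-0.605769+-0.326183=-0.2396
k=3 load: inc=-0.326183, refl=-0.326183·-0.875000=0.2854; V=0.086538+-0.326183+0.285411=0.0458
k=4 src: inc=0.285411, refl=0.285411·0.538462=0.1537; V=-0.239645+0.285411+0.153683=0.1994
k=5 load: inc=0.153683, refl=0.153683·-0.875000=-0.1345; V=0.045766+0.153683+-0.134472=0.0650
k=6 src: inc=-0.134472, refl=-0.134472·0.538462=-0.0724; V=0.199448+-0.134472+-0.072408=-0.0074
k=7 load: inc=-0.072408, refl=-0.072408·-0.875000=0.0634; V=0.064976+-0.072408+0.063357=0.0559
k=8 src: inc=0.063357, refl=0.063357·0.538462=0.0341; V=-0.007432+0.063357+0.034115=0.0900
k=9 load: inc=0.034115, refl=0.034115·-0.875000=-0.0299; V=0.055925+0.034115+-0.029851=0.0602
k=10 src: inc=-0.029851, refl=-0.029851·0.538462=-0.0161; V=0.090040+-0.029851+-0.016074=0.0441

0 0 source 0.6923
1 2 load 0.0865
2 4 source -0.2396
3 6 load 0.0458
4 8 source 0.1994
5 10 load 0.0650
6 12 source -0.0074
7 14 load 0.0559
8 16 source 0.0900
9 18 load 0.0602
10 20 source 0.0441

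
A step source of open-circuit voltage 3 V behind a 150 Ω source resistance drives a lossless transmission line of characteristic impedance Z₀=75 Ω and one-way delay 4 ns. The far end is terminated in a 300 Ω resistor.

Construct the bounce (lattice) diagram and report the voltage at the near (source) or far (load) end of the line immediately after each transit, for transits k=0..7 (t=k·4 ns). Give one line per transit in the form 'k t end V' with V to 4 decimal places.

0 0 source 1.0000
1 4 load 1.6000
2 8 source 1.8000
3 12 load 1.9200
4 16 source 1.9600
5 20 load 1.9840
6 24 source 1.9920
7 28 load 1.9968

Γ_L=0.600000, Γ_S=0.333333; launch V₁=3·75/225=1.000000
k=0 src: V=1.0000
k=1 load: inc=1.000000, refl=1.000000·0.600000=0.6000; V=0.000000+1.000000+0.600000=1.6000
k=2 src: inc=0.600000, refl=0.600000·0.333333=0.2000; V=1.000000+0.600000+0.200000=1.8000
k=3 load: inc=0.200000, refl=0.200000·0.600000=0.1200; V=1.600000+0.200000+0.120000=1.9200
k=4 src: inc=0.120000, refl=0.120000·0.333333=0.0400; V=1.800000+0.120000+0.040000=1.9600
k=5 load: inc=0.040000, refl=0.040000·0.600000=0.0240; V=1.920000+0.040000+0.024000=1.9840
k=6 src: inc=0.024000, refl=0.024000·0.333333=0.0080; V=1.960000+0.024000+0.008000=1.9920
k=7 load: inc=0.008000, refl=0.008000·0.600000=0.0048; V=1.984000+0.008000+0.004800=1.9968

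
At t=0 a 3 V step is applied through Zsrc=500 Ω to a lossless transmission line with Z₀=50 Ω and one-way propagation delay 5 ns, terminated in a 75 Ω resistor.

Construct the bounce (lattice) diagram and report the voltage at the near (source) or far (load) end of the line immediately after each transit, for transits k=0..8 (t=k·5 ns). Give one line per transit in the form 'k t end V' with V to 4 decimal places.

Γ_L=0.200000, Γ_S=0.818182; launch V₁=3·50/550=0.272727
k=0 src: V=0.2727
k=1 load: inc=0.272727, refl=0.272727·0.200000=0.0545; V=0.000000+0.272727+0.054545=0.3273
k=2 src: inc=0.054545, refl=0.054545·0.818182=0.0446; V=0.272727+0.054545+0.044628=0.3719
k=3 load: inc=0.044628, refl=0.044628·0.200000=0.0089; V=0.327273+0.044628+0.008926=0.3808
k=4 src: inc=0.008926, refl=0.008926·0.818182=0.0073; V=0.371901+0.008926+0.007303=0.3881
k=5 load: inc=0.007303, refl=0.007303·0.200000=0.0015; V=0.380826+0.007303+0.001461=0.3896
k=6 src: inc=0.001461, refl=0.001461·0.818182=0.0012; V=0.388129+0.001461+0.001195=0.3908
k=7 load: inc=0.001195, refl=0.001195·0.200000=0.0002; V=0.389590+0.001195+0.000239=0.3910
k=8 src: inc=0.000239, refl=0.000239·0.818182=0.0002; V=0.390785+0.000239+0.000196=0.3912

0 0 source 0.2727
1 5 load 0.3273
2 10 source 0.3719
3 15 load 0.3808
4 20 source 0.3881
5 25 load 0.3896
6 30 source 0.3908
7 35 load 0.3910
8 40 source 0.3912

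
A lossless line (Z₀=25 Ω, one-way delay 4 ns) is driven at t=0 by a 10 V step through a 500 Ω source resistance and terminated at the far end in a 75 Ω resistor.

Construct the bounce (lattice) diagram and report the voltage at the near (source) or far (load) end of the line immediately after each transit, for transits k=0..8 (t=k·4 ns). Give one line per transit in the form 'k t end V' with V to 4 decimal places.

0 0 source 0.4762
1 4 load 0.7143
2 8 source 0.9297
3 12 load 1.0374
4 16 source 1.1349
5 20 load 1.1836
6 24 source 1.2277
7 28 load 1.2497
8 32 source 1.2697

Γ_L=0.500000, Γ_S=0.904762; launch V₁=10·25/525=0.476190
k=0 src: V=0.4762
k=1 load: inc=0.476190, refl=0.476190·0.500000=0.2381; V=0.000000+0.476190+0.238095=0.7143
k=2 src: inc=0.238095, refl=0.238095·0.904762=0.2154; V=0.476190+0.238095+0.215420=0.9297
k=3 load: inc=0.215420, refl=0.215420·0.500000=0.1077; V=0.714286+0.215420+0.107710=1.0374
k=4 src: inc=0.107710, refl=0.107710·0.904762=0.0975; V=0.929705+0.107710+0.097452=1.1349
k=5 load: inc=0.097452, refl=0.097452·0.500000=0.0487; V=1.037415+0.097452+0.048726=1.1836
k=6 src: inc=0.048726, refl=0.048726·0.904762=0.0441; V=1.134867+0.048726+0.044085=1.2277
k=7 load: inc=0.044085, refl=0.044085·0.500000=0.0220; V=1.183592+0.044085+0.022043=1.2497
k=8 src: inc=0.022043, refl=0.022043·0.904762=0.0199; V=1.227678+0.022043+0.019943=1.2697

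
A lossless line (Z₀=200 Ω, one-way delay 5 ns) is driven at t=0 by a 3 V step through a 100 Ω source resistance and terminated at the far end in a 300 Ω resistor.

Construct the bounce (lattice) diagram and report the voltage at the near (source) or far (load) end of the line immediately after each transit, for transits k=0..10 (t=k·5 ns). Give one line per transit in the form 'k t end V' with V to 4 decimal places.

0 0 source 2.0000
1 5 load 2.4000
2 10 source 2.2667
3 15 load 2.2400
4 20 source 2.2489
5 25 load 2.2507
6 30 source 2.2501
7 35 load 2.2500
8 40 source 2.2500
9 45 load 2.2500
10 50 source 2.2500

Γ_L=0.200000, Γ_S=-0.333333; launch V₁=3·200/300=2.000000
k=0 src: V=2.0000
k=1 load: inc=2.000000, refl=2.000000·0.200000=0.4000; V=0.000000+2.000000+0.400000=2.4000
k=2 src: inc=0.400000, refl=0.400000·-0.333333=-0.1333; V=2.000000+0.400000+-0.133333=2.2667
k=3 load: inc=-0.133333, refl=-0.133333·0.200000=-0.0267; V=2.400000+-0.133333+-0.026667=2.2400
k=4 src: inc=-0.026667, refl=-0.026667·-0.333333=0.0089; V=2.266667+-0.026667+0.008889=2.2489
k=5 load: inc=0.008889, refl=0.008889·0.200000=0.0018; V=2.240000+0.008889+0.001778=2.2507
k=6 src: inc=0.001778, refl=0.001778·-0.333333=-0.0006; V=2.248889+0.001778+-0.000593=2.2501
k=7 load: inc=-0.000593, refl=-0.000593·0.200000=-0.0001; V=2.250667+-0.000593+-0.000119=2.2500
k=8 src: inc=-0.000119, refl=-0.000119·-0.333333=0.0000; V=2.250074+-0.000119+0.000040=2.2500
k=9 load: inc=0.000040, refl=0.000040·0.200000=0.0000; V=2.249956+0.000040+0.000008=2.2500
k=10 src: inc=0.000008, refl=0.000008·-0.333333=-0.0000; V=2.249995+0.000008+-0.000003=2.2500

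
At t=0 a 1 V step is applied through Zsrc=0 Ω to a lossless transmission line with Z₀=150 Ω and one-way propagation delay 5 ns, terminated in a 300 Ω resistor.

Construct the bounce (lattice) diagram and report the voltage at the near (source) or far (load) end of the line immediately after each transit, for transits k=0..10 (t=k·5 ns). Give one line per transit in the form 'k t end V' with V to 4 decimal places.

0 0 source 1.0000
1 5 load 1.3333
2 10 source 1.0000
3 15 load 0.8889
4 20 source 1.0000
5 25 load 1.0370
6 30 source 1.0000
7 35 load 0.9877
8 40 source 1.0000
9 45 load 1.0041
10 50 source 1.0000

Γ_L=0.333333, Γ_S=-1.000000; launch V₁=1·150/150=1.000000
k=0 src: V=1.0000
k=1 load: inc=1.000000, refl=1.000000·0.333333=0.3333; V=0.000000+1.000000+0.333333=1.3333
k=2 src: inc=0.333333, refl=0.333333·-1.000000=-0.3333; V=1.000000+0.333333+-0.333333=1.0000
k=3 load: inc=-0.333333, refl=-0.333333·0.333333=-0.1111; V=1.333333+-0.333333+-0.111111=0.8889
k=4 src: inc=-0.111111, refl=-0.111111·-1.000000=0.1111; V=1.000000+-0.111111+0.111111=1.0000
k=5 load: inc=0.111111, refl=0.111111·0.333333=0.0370; V=0.888889+0.111111+0.037037=1.0370
k=6 src: inc=0.037037, refl=0.037037·-1.000000=-0.0370; V=1.000000+0.037037+-0.037037=1.0000
k=7 load: inc=-0.037037, refl=-0.037037·0.333333=-0.0123; V=1.037037+-0.037037+-0.012346=0.9877
k=8 src: inc=-0.012346, refl=-0.012346·-1.000000=0.0123; V=1.000000+-0.012346+0.012346=1.0000
k=9 load: inc=0.012346, refl=0.012346·0.333333=0.0041; V=0.987654+0.012346+0.004115=1.0041
k=10 src: inc=0.004115, refl=0.004115·-1.000000=-0.0041; V=1.000000+0.004115+-0.004115=1.0000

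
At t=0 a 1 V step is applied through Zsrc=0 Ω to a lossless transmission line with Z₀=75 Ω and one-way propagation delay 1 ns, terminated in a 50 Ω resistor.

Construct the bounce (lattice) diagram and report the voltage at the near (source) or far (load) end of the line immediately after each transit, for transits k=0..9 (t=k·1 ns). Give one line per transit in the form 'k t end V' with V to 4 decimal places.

Γ_L=-0.200000, Γ_S=-1.000000; launch V₁=1·75/75=1.000000
k=0 src: V=1.0000
k=1 load: inc=1.000000, refl=1.000000·-0.200000=-0.2000; V=0.000000+1.000000+-0.200000=0.8000
k=2 src: inc=-0.200000, refl=-0.200000·-1.000000=0.2000; V=1.000000+-0.200000+0.200000=1.0000
k=3 load: inc=0.200000, refl=0.200000·-0.200000=-0.0400; V=0.800000+0.200000+-0.040000=0.9600
k=4 src: inc=-0.040000, refl=-0.040000·-1.000000=0.0400; V=1.000000+-0.040000+0.040000=1.0000
k=5 load: inc=0.040000, refl=0.040000·-0.200000=-0.0080; V=0.960000+0.040000+-0.008000=0.9920
k=6 src: inc=-0.008000, refl=-0.008000·-1.000000=0.0080; V=1.000000+-0.008000+0.008000=1.0000
k=7 load: inc=0.008000, refl=0.008000·-0.200000=-0.0016; V=0.992000+0.008000+-0.001600=0.9984
k=8 src: inc=-0.001600, refl=-0.001600·-1.000000=0.0016; V=1.000000+-0.001600+0.001600=1.0000
k=9 load: inc=0.001600, refl=0.001600·-0.200000=-0.0003; V=0.998400+0.001600+-0.000320=0.9997

0 0 source 1.0000
1 1 load 0.8000
2 2 source 1.0000
3 3 load 0.9600
4 4 source 1.0000
5 5 load 0.9920
6 6 source 1.0000
7 7 load 0.9984
8 8 source 1.0000
9 9 load 0.9997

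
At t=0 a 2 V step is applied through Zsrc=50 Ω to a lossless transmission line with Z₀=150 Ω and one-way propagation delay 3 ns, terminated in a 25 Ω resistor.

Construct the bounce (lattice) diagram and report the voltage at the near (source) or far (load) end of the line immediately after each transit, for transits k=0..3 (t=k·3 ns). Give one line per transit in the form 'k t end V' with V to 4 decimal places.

Γ_L=-0.714286, Γ_S=-0.500000; launch V₁=2·150/200=1.500000
k=0 src: V=1.5000
k=1 load: inc=1.500000, refl=1.500000·-0.714286=-1.0714; V=0.000000+1.500000+-1.071429=0.4286
k=2 src: inc=-1.071429, refl=-1.071429·-0.500000=0.5357; V=1.500000+-1.071429+0.535714=0.9643
k=3 load: inc=0.535714, refl=0.535714·-0.714286=-0.3827; V=0.428571+0.535714+-0.382653=0.5816

0 0 source 1.5000
1 3 load 0.4286
2 6 source 0.9643
3 9 load 0.5816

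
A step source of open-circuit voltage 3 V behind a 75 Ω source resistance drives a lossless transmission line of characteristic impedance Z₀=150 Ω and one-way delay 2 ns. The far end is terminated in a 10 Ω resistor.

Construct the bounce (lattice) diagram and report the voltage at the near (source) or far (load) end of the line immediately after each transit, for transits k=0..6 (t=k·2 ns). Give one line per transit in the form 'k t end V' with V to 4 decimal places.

0 0 source 2.0000
1 2 load 0.2500
2 4 source 0.8333
3 6 load 0.3229
4 8 source 0.4931
5 10 load 0.3442
6 12 source 0.3938

Γ_L=-0.875000, Γ_S=-0.333333; launch V₁=3·150/225=2.000000
k=0 src: V=2.0000
k=1 load: inc=2.000000, refl=2.000000·-0.875000=-1.7500; V=0.000000+2.000000+-1.750000=0.2500
k=2 src: inc=-1.750000, refl=-1.750000·-0.333333=0.5833; V=2.000000+-1.750000+0.583333=0.8333
k=3 load: inc=0.583333, refl=0.583333·-0.875000=-0.5104; V=0.250000+0.583333+-0.510417=0.3229
k=4 src: inc=-0.510417, refl=-0.510417·-0.333333=0.1701; V=0.833333+-0.510417+0.170139=0.4931
k=5 load: inc=0.170139, refl=0.170139·-0.875000=-0.1489; V=0.322917+0.170139+-0.148872=0.3442
k=6 src: inc=-0.148872, refl=-0.148872·-0.333333=0.0496; V=0.493056+-0.148872+0.049624=0.3938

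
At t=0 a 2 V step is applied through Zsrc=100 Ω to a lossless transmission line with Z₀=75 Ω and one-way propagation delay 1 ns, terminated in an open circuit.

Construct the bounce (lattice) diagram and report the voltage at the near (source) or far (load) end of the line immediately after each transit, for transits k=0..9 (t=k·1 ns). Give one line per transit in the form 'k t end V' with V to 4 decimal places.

Γ_L=1.000000, Γ_S=0.142857; launch V₁=2·75/175=0.857143
k=0 src: V=0.8571
k=1 load: inc=0.857143, refl=0.857143·1.000000=0.8571; V=0.000000+0.857143+0.857143=1.7143
k=2 src: inc=0.857143, refl=0.857143·0.142857=0.1224; V=0.857143+0.857143+0.122449=1.8367
k=3 load: inc=0.122449, refl=0.122449·1.000000=0.1224; V=1.714286+0.122449+0.122449=1.9592
k=4 src: inc=0.122449, refl=0.122449·0.142857=0.0175; V=1.836735+0.122449+0.017493=1.9767
k=5 load: inc=0.017493, refl=0.017493·1.000000=0.0175; V=1.959184+0.017493+0.017493=1.9942
k=6 src: inc=0.017493, refl=0.017493·0.142857=0.0025; V=1.976676+0.017493+0.002499=1.9967
k=7 load: inc=0.002499, refl=0.002499·1.000000=0.0025; V=1.994169+0.002499+0.002499=1.9992
k=8 src: inc=0.002499, refl=0.002499·0.142857=0.0004; V=1.996668+0.002499+0.000357=1.9995
k=9 load: inc=0.000357, refl=0.000357·1.000000=0.0004; V=1.999167+0.000357+0.000357=1.9999

0 0 source 0.8571
1 1 load 1.7143
2 2 source 1.8367
3 3 load 1.9592
4 4 source 1.9767
5 5 load 1.9942
6 6 source 1.9967
7 7 load 1.9992
8 8 source 1.9995
9 9 load 1.9999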